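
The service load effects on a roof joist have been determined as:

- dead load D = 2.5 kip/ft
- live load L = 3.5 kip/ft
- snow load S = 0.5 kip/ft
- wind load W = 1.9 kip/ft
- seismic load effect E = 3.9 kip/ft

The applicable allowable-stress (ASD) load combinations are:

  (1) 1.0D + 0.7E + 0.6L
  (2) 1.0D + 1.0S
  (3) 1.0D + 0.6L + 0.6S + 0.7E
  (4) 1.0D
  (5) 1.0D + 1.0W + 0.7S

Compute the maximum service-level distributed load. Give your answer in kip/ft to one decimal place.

(1) 1.0(2.5) + 0.7(3.9) + 0.6(3.5) = 2.5 + 2.7 + 2.1 = 7.3
(2) 1.0(2.5) + 1.0(0.5) = 2.5 + 0.5 = 3.0
(3) 1.0(2.5) + 0.6(3.5) + 0.6(0.5) + 0.7(3.9) = 2.5 + 2.1 + 0.3 + 2.7 = 7.6
(4) 1.0(2.5) = 2.5
(5) 1.0(2.5) + 1.0(1.9) + 0.7(0.5) = 2.5 + 1.9 + 0.4 = 4.8
Combination 3 governs: w = 7.6 kip/ft.

7.6 kip/ft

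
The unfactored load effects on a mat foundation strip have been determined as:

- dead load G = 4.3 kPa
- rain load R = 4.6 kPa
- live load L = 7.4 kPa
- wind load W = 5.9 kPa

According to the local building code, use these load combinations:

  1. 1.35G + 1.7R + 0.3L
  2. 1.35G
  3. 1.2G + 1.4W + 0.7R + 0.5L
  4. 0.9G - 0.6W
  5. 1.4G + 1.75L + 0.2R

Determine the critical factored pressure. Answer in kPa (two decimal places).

20.34 kPa

1. 1.35(4.3) + 1.7(4.6) + 0.3(7.4) = 5.81 + 7.82 + 2.22 = 15.85
2. 1.35(4.3) = 5.81
3. 1.2(4.3) + 1.4(5.9) + 0.7(4.6) + 0.5(7.4) = 5.16 + 8.26 + 3.22 + 3.70 = 20.34
4. 0.9(4.3) - 0.6(5.9) = 3.87 - 3.54 = 0.33
5. 1.4(4.3) + 1.75(7.4) + 0.2(4.6) = 6.02 + 12.95 + 0.92 = 19.89
The controlling combination is 3, giving 20.34 kPa.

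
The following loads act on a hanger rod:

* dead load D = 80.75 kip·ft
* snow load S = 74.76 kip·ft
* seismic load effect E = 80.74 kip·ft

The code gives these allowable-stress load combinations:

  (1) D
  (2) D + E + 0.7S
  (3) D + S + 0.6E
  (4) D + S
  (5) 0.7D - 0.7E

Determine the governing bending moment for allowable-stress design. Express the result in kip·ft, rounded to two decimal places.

(1) 1.0(80.75) = 80.75
(2) 1.0(80.75) + 1.0(80.74) + 0.7(74.76) = 80.75 + 80.74 + 52.33 = 213.82
(3) 1.0(80.75) + 1.0(74.76) + 0.6(80.74) = 80.75 + 74.76 + 48.44 = 203.95
(4) 1.0(80.75) + 1.0(74.76) = 80.75 + 74.76 = 155.51
(5) 0.7(80.75) - 0.7(80.74) = 56.53 - 56.52 = 0.01
The controlling combination is 2, giving 213.82 kip·ft.

213.82 kip·ft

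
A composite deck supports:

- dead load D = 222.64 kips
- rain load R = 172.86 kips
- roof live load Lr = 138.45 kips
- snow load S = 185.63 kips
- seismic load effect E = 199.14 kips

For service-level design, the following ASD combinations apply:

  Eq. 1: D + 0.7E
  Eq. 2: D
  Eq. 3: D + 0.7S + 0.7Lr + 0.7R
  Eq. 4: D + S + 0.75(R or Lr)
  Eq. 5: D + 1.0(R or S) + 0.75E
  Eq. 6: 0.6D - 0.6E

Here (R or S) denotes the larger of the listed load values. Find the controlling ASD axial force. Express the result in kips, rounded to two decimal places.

(R or Lr) → R = 172.86 kips; (R or S) → S = 185.63 kips.
Eq. 1: 1.0(222.64) + 0.7(199.14) = 222.64 + 139.40 = 362.04
Eq. 2: 1.0(222.64) = 222.64
Eq. 3: 1.0(222.64) + 0.7(185.63) + 0.7(138.45) + 0.7(172.86) = 222.64 + 129.94 + 96.92 + 121.00 = 570.50
Eq. 4: 1.0(222.64) + 1.0(185.63) + 0.75(172.86) = 222.64 + 185.63 + 129.65 = 537.92
Eq. 5: 1.0(222.64) + 1.0(185.63) + 0.75(199.14) = 222.64 + 185.63 + 149.36 = 557.63
Eq. 6: 0.6(222.64) - 0.6(199.14) = 133.58 - 119.48 = 14.10
Combination 3 governs: P = 570.50 kips.

570.50 kips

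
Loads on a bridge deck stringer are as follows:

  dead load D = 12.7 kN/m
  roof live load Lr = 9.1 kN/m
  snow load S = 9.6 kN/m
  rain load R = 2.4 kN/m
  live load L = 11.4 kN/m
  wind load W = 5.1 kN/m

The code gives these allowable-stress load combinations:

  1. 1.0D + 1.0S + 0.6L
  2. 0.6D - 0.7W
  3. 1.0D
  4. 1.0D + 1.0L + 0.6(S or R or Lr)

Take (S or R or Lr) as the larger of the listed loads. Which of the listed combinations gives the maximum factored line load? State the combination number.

(S or R or Lr) → S = 9.6 kN/m.
1. 1.0(12.7) + 1.0(9.6) + 0.6(11.4) = 12.70 + 9.60 + 6.84 = 29.14
2. 0.6(12.7) - 0.7(5.1) = 7.62 - 3.57 = 4.05
3. 1.0(12.7) = 12.70
4. 1.0(12.7) + 1.0(11.4) + 0.6(9.6) = 12.70 + 11.40 + 5.76 = 29.86
The largest value is 29.86 kN/m from combination 4.

Combination 4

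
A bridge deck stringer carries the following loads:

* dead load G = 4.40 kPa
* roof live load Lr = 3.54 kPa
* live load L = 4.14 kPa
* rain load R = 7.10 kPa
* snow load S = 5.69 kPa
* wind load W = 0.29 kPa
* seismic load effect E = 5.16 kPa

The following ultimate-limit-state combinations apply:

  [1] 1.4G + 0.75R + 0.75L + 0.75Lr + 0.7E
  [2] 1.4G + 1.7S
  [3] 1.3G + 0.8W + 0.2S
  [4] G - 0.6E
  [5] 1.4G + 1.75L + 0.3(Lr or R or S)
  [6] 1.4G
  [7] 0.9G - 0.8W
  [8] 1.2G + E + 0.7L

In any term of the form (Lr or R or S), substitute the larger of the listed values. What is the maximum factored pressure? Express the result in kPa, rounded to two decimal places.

(Lr or R or S) → R = 7.10 kPa.
[1] 1.4(4.40) + 0.75(7.10) + 0.75(4.14) + 0.75(3.54) + 0.7(5.16) = 20.86
[2] 1.4(4.40) + 1.7(5.69) = 6.16 + 9.67 = 15.83
[3] 1.3(4.40) + 0.8(0.29) + 0.2(5.69) = 5.72 + 0.23 + 1.14 = 7.09
[4] 1.0(4.40) - 0.6(5.16) = 4.40 - 3.10 = 1.30
[5] 1.4(4.40) + 1.75(4.14) + 0.3(7.10) = 6.16 + 7.25 + 2.13 = 15.54
[6] 1.4(4.40) = 6.16
[7] 0.9(4.40) - 0.8(0.29) = 3.96 - 0.23 = 3.73
[8] 1.2(4.40) + 1.0(5.16) + 0.7(4.14) = 5.28 + 5.16 + 2.90 = 13.34
The controlling combination is 1, giving 20.86 kPa.

20.86 kPa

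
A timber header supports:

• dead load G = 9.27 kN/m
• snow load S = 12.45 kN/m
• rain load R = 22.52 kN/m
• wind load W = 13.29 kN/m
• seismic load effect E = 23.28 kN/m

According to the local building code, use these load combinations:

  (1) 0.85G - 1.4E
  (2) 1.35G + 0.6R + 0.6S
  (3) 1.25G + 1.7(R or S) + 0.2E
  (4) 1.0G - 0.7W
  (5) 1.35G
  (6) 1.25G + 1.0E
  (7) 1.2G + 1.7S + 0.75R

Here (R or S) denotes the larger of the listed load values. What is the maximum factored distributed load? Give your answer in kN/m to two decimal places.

(R or S) → R = 22.52 kN/m.
(1) 0.85(9.27) - 1.4(23.28) = -24.71
(2) 1.35(9.27) + 0.6(22.52) + 0.6(12.45) = 33.50
(3) 1.25(9.27) + 1.7(22.52) + 0.2(23.28) = 54.53
(4) 1.0(9.27) - 0.7(13.29) = -0.03
(5) 1.35(9.27) = 12.51
(6) 1.25(9.27) + 1.0(23.28) = 34.87
(7) 1.2(9.27) + 1.7(12.45) + 0.75(22.52) = 49.18
Maximum is from combination 3.

54.53 kN/m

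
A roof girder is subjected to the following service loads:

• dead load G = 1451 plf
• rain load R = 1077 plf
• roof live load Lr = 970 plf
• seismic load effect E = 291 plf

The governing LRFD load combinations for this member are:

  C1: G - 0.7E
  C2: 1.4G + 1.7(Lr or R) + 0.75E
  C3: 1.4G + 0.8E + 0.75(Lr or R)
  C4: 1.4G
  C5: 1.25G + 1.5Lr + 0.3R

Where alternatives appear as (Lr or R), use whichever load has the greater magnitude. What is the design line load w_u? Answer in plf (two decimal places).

4080.55 plf

(Lr or R) → R = 1077 plf.
C1: 1.0(1451) - 0.7(291) = 1247.30
C2: 1.4(1451) + 1.7(1077) + 0.75(291) = 4080.55
C3: 1.4(1451) + 0.8(291) + 0.75(1077) = 3071.95
C4: 1.4(1451) = 2031.40
C5: 1.25(1451) + 1.5(970) + 0.3(1077) = 3591.85
Maximum is from combination 2.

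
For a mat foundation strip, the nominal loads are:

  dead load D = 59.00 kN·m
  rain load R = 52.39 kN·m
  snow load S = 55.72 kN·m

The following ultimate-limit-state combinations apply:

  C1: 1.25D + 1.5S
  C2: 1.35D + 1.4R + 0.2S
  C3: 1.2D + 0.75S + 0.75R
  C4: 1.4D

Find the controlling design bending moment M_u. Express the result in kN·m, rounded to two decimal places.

C1: 1.25(59.00) + 1.5(55.72) = 73.75 + 83.58 = 157.33
C2: 1.35(59.00) + 1.4(52.39) + 0.2(55.72) = 79.65 + 73.35 + 11.14 = 164.14
C3: 1.2(59.00) + 0.75(55.72) + 0.75(52.39) = 70.80 + 41.79 + 39.29 = 151.88
C4: 1.4(59.00) = 82.60
Maximum is from combination 2.

164.14 kN·m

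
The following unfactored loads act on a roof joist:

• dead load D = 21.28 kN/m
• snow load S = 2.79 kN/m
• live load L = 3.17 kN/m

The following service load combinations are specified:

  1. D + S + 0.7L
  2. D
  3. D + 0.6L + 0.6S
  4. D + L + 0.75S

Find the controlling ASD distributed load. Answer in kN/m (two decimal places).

1. 1.0(21.28) + 1.0(2.79) + 0.7(3.17) = 26.29
2. 1.0(21.28) = 21.28
3. 1.0(21.28) + 0.6(3.17) + 0.6(2.79) = 24.86
4. 1.0(21.28) + 1.0(3.17) + 0.75(2.79) = 26.54
Combination 4 governs: w = 26.54 kN/m.

26.54 kN/m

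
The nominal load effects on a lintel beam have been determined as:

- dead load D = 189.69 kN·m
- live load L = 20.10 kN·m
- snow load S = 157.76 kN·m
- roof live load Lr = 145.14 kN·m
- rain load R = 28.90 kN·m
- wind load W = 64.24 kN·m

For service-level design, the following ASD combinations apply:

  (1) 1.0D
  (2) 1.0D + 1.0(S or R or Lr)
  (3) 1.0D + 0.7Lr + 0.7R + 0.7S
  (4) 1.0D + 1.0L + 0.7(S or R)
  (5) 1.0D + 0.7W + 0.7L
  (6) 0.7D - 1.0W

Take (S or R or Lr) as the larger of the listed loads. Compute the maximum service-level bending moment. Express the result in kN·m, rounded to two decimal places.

(S or R or Lr) → S = 157.76 kN·m; (S or R) → S = 157.76 kN·m.
(1) 1.0(189.69) = 189.69
(2) 1.0(189.69) + 1.0(157.76) = 189.69 + 157.76 = 347.45
(3) 1.0(189.69) + 0.7(145.14) + 0.7(28.90) + 0.7(157.76) = 189.69 + 101.60 + 20.23 + 110.43 = 421.95
(4) 1.0(189.69) + 1.0(20.10) + 0.7(157.76) = 189.69 + 20.10 + 110.43 = 320.22
(5) 1.0(189.69) + 0.7(64.24) + 0.7(20.10) = 189.69 + 44.97 + 14.07 = 248.73
(6) 0.7(189.69) - 1.0(64.24) = 132.78 - 64.24 = 68.54
The controlling combination is 3, giving 421.95 kN·m.

421.95 kN·m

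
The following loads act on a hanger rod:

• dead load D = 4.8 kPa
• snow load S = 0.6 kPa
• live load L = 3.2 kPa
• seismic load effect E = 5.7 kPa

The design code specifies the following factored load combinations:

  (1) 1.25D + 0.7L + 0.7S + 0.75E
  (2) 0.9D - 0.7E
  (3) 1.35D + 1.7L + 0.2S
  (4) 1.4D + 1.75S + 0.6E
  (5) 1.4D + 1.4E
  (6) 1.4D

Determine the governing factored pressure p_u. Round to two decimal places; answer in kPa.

14.70 kPa

(1) 1.25(4.8) + 0.7(3.2) + 0.7(0.6) + 0.75(5.7) = 6.00 + 2.24 + 0.42 + 4.28 = 12.94
(2) 0.9(4.8) - 0.7(5.7) = 4.32 - 3.99 = 0.33
(3) 1.35(4.8) + 1.7(3.2) + 0.2(0.6) = 6.48 + 5.44 + 0.12 = 12.04
(4) 1.4(4.8) + 1.75(0.6) + 0.6(5.7) = 6.72 + 1.05 + 3.42 = 11.19
(5) 1.4(4.8) + 1.4(5.7) = 6.72 + 7.98 = 14.70
(6) 1.4(4.8) = 6.72
The controlling combination is 5, giving 14.70 kPa.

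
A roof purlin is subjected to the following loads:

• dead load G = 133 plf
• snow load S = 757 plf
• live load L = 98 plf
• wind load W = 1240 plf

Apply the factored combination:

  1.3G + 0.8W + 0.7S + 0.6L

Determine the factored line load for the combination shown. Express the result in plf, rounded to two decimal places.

1.3(133) + 0.8(1240) + 0.7(757) + 0.6(98) = 172.90 + 992.00 + 529.90 + 58.80 = 1753.60
w_u = 1753.60 plf.

1753.60 plf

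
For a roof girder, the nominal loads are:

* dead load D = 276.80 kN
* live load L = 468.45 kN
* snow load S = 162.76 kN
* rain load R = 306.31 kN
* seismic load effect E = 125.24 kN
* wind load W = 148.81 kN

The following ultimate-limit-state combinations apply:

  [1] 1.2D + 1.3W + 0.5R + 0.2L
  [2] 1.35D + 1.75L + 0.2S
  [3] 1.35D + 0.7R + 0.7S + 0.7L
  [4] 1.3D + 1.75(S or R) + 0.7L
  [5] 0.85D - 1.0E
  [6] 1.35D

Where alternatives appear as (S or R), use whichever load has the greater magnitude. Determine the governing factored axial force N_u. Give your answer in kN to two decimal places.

1226.02 kN

(S or R) → R = 306.31 kN.
[1] 1.2(276.80) + 1.3(148.81) + 0.5(306.31) + 0.2(468.45) = 332.16 + 193.45 + 153.16 + 93.69 = 772.46
[2] 1.35(276.80) + 1.75(468.45) + 0.2(162.76) = 373.68 + 819.79 + 32.55 = 1226.02
[3] 1.35(276.80) + 0.7(306.31) + 0.7(162.76) + 0.7(468.45) = 1029.94
[4] 1.3(276.80) + 1.75(306.31) + 0.7(468.45) = 359.84 + 536.04 + 327.92 = 1223.80
[5] 0.85(276.80) - 1.0(125.24) = 235.28 - 125.24 = 110.04
[6] 1.35(276.80) = 373.68
Combination 2 governs: N_u = 1226.02 kN.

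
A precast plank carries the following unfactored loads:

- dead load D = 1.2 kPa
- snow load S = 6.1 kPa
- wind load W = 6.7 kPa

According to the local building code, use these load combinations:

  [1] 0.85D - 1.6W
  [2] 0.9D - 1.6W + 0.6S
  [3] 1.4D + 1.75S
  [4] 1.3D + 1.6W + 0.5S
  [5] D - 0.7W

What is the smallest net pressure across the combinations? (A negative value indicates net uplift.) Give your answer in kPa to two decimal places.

-9.70 kPa

[1] 0.85(1.2) - 1.6(6.7) = -9.70
[2] 0.9(1.2) - 1.6(6.7) + 0.6(6.1) = -5.98
[3] 1.4(1.2) + 1.75(6.1) = 12.36
[4] 1.3(1.2) + 1.6(6.7) + 0.5(6.1) = 15.33
[5] 1.0(1.2) - 0.7(6.7) = -3.49
Combination 1 gives the minimum: -9.70 kPa.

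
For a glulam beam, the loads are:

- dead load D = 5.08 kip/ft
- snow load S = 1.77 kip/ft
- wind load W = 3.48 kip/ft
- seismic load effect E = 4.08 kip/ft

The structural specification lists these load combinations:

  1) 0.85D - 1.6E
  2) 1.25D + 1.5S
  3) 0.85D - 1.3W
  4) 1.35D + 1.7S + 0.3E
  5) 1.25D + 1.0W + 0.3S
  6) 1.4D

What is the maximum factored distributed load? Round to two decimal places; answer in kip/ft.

1) 0.85(5.08) - 1.6(4.08) = 4.32 - 6.53 = -2.21
2) 1.25(5.08) + 1.5(1.77) = 6.35 + 2.66 = 9.01
3) 0.85(5.08) - 1.3(3.48) = -0.21
4) 1.35(5.08) + 1.7(1.77) + 0.3(4.08) = 6.86 + 3.01 + 1.22 = 11.09
5) 1.25(5.08) + 1.0(3.48) + 0.3(1.77) = 6.35 + 3.48 + 0.53 = 10.36
6) 1.4(5.08) = 7.11
The controlling combination is 4, giving 11.09 kip/ft.

11.09 kip/ft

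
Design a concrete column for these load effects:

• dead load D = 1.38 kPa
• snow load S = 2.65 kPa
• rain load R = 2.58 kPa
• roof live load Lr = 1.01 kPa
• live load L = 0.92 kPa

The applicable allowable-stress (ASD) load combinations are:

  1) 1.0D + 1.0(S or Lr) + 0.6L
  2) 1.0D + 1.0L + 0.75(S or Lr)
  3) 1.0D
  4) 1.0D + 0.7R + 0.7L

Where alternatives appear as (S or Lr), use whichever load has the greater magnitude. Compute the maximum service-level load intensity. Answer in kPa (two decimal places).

(S or Lr) → S = 2.65 kPa.
1) 1.0(1.38) + 1.0(2.65) + 0.6(0.92) = 1.38 + 2.65 + 0.55 = 4.58
2) 1.0(1.38) + 1.0(0.92) + 0.75(2.65) = 1.38 + 0.92 + 1.99 = 4.29
3) 1.0(1.38) = 1.38
4) 1.0(1.38) + 0.7(2.58) + 0.7(0.92) = 1.38 + 1.81 + 0.64 = 3.83
Combination 1 governs: q = 4.58 kPa.

4.58 kPa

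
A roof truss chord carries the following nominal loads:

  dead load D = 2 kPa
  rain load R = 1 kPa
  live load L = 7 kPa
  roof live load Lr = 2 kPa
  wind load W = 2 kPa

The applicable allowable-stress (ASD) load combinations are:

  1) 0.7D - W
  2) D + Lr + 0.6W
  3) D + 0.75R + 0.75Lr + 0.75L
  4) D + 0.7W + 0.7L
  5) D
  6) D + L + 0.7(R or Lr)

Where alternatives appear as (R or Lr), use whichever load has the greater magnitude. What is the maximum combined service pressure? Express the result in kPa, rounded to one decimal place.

(R or Lr) → Lr = 2 kPa.
1) 0.7(2) - 1.0(2) = -0.6
2) 1.0(2) + 1.0(2) + 0.6(2) = 5.2
3) 1.0(2) + 0.75(1) + 0.75(2) + 0.75(7) = 9.5
4) 1.0(2) + 0.7(2) + 0.7(7) = 8.3
5) 1.0(2) = 2.0
6) 1.0(2) + 1.0(7) + 0.7(2) = 10.4
The controlling combination is 6, giving 10.4 kPa.

10.4 kPa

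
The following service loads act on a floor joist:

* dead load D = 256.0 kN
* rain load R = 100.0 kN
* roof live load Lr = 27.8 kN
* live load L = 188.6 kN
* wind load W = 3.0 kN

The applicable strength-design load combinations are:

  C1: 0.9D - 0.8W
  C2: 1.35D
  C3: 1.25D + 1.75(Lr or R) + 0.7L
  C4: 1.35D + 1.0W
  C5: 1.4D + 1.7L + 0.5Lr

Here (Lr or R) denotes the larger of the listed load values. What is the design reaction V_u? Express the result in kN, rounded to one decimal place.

692.9 kN

(Lr or R) → R = 100.0 kN.
C1: 0.9(256.0) - 0.8(3.0) = 230.4 - 2.4 = 228.0
C2: 1.35(256.0) = 345.6
C3: 1.25(256.0) + 1.75(100.0) + 0.7(188.6) = 320.0 + 175.0 + 132.0 = 627.0
C4: 1.35(256.0) + 1.0(3.0) = 345.6 + 3.0 = 348.6
C5: 1.4(256.0) + 1.7(188.6) + 0.5(27.8) = 358.4 + 320.6 + 13.9 = 692.9
The controlling combination is 5, giving 692.9 kN.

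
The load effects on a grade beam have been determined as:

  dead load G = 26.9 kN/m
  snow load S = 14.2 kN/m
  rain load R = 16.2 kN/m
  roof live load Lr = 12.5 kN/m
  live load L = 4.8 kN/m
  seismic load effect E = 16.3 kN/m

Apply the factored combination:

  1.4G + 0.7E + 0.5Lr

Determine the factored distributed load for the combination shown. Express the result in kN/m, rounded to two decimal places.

1.4(26.9) + 0.7(16.3) + 0.5(12.5) = 37.66 + 11.41 + 6.25 = 55.32
w_u = 55.32 kN/m.

55.32 kN/m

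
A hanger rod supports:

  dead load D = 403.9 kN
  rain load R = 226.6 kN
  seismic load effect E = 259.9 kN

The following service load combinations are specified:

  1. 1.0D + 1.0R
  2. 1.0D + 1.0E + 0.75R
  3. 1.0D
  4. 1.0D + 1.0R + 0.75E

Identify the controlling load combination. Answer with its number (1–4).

1. 1.0(403.9) + 1.0(226.6) = 403.90 + 226.60 = 630.50
2. 1.0(403.9) + 1.0(259.9) + 0.75(226.6) = 403.90 + 259.90 + 169.95 = 833.75
3. 1.0(403.9) = 403.90
4. 1.0(403.9) + 1.0(226.6) + 0.75(259.9) = 403.90 + 226.60 + 194.93 = 825.43
The largest value is 833.75 kN from combination 2.

Combination 2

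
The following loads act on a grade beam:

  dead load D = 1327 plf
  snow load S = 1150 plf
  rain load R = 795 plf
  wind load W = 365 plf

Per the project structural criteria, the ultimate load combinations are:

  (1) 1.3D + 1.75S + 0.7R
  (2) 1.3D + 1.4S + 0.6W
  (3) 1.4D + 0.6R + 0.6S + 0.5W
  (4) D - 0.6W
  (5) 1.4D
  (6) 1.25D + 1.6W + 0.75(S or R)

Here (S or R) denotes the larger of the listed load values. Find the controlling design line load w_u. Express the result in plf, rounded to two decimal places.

(S or R) → S = 1150 plf.
(1) 1.3(1327) + 1.75(1150) + 0.7(795) = 1725.10 + 2012.50 + 556.50 = 4294.10
(2) 1.3(1327) + 1.4(1150) + 0.6(365) = 1725.10 + 1610.00 + 219.00 = 3554.10
(3) 1.4(1327) + 0.6(795) + 0.6(1150) + 0.5(365) = 1857.80 + 477.00 + 690.00 + 182.50 = 3207.30
(4) 1.0(1327) - 0.6(365) = 1327.00 - 219.00 = 1108.00
(5) 1.4(1327) = 1857.80
(6) 1.25(1327) + 1.6(365) + 0.75(1150) = 1658.75 + 584.00 + 862.50 = 3105.25
The controlling combination is 1, giving 4294.10 plf.

4294.10 plf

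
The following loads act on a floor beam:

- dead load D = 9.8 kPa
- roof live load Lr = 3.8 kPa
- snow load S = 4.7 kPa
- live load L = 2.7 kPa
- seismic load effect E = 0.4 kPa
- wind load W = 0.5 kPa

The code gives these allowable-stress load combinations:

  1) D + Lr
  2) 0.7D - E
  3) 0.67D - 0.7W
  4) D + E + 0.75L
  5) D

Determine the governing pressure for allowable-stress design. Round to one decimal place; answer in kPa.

1) 1.0(9.8) + 1.0(3.8) = 9.8 + 3.8 = 13.6
2) 0.7(9.8) - 1.0(0.4) = 6.9 - 0.4 = 6.5
3) 0.67(9.8) - 0.7(0.5) = 6.6 - 0.4 = 6.2
4) 1.0(9.8) + 1.0(0.4) + 0.75(2.7) = 9.8 + 0.4 + 2.0 = 12.2
5) 1.0(9.8) = 9.8
The controlling combination is 1, giving 13.6 kPa.

13.6 kPa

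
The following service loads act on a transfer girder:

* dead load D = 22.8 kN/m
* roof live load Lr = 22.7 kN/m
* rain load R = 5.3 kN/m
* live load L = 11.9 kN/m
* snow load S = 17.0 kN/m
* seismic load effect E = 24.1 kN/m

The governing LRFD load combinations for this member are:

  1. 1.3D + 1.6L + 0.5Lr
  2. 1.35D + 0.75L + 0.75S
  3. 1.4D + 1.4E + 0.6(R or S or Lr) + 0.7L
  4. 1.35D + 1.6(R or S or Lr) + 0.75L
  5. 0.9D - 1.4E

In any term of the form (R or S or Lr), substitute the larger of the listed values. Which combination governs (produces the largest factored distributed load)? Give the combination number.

Combination 3

(R or S or Lr) → Lr = 22.7 kN/m.
1. 1.3(22.8) + 1.6(11.9) + 0.5(22.7) = 29.64 + 19.04 + 11.35 = 60.03
2. 1.35(22.8) + 0.75(11.9) + 0.75(17.0) = 30.78 + 8.93 + 12.75 = 52.46
3. 1.4(22.8) + 1.4(24.1) + 0.6(22.7) + 0.7(11.9) = 31.92 + 33.74 + 13.62 + 8.33 = 87.61
4. 1.35(22.8) + 1.6(22.7) + 0.75(11.9) = 30.78 + 36.32 + 8.93 = 76.03
5. 0.9(22.8) - 1.4(24.1) = 20.52 - 33.74 = -13.22
The largest value is 87.61 kN/m from combination 3.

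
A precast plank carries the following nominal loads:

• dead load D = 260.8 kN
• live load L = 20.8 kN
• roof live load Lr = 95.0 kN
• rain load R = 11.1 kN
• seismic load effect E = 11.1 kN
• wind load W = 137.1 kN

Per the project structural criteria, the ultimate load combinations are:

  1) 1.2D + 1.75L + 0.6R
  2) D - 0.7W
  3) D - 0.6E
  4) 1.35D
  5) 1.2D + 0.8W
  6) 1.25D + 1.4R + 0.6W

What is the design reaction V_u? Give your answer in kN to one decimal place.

423.8 kN

1) 1.2(260.8) + 1.75(20.8) + 0.6(11.1) = 356.0
2) 1.0(260.8) - 0.7(137.1) = 164.8
3) 1.0(260.8) - 0.6(11.1) = 254.1
4) 1.35(260.8) = 352.1
5) 1.2(260.8) + 0.8(137.1) = 422.6
6) 1.25(260.8) + 1.4(11.1) + 0.6(137.1) = 423.8
Combination 6 governs: V_u = 423.8 kN.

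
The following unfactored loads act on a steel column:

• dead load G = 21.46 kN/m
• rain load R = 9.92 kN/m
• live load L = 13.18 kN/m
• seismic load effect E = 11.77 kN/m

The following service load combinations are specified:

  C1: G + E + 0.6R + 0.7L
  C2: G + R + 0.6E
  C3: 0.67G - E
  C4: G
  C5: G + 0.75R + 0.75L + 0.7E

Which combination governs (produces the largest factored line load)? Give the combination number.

Combination 1

C1: 1.0(21.46) + 1.0(11.77) + 0.6(9.92) + 0.7(13.18) = 21.46 + 11.77 + 5.95 + 9.23 = 48.41
C2: 1.0(21.46) + 1.0(9.92) + 0.6(11.77) = 21.46 + 9.92 + 7.06 = 38.44
C3: 0.67(21.46) - 1.0(11.77) = 14.38 - 11.77 = 2.61
C4: 1.0(21.46) = 21.46
C5: 1.0(21.46) + 0.75(9.92) + 0.75(13.18) + 0.7(11.77) = 47.02
The largest value is 48.41 kN/m from combination 1.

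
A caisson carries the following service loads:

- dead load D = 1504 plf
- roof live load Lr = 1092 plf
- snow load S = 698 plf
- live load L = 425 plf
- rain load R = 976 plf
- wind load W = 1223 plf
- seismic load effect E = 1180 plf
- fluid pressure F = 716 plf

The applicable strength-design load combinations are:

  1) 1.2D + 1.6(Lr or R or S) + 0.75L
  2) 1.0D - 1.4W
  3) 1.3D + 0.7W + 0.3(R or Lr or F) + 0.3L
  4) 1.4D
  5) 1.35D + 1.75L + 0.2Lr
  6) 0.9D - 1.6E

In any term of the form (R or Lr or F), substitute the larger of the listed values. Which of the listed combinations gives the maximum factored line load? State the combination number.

Combination 1

(Lr or R or S) → Lr = 1092 plf; (R or Lr or F) → Lr = 1092 plf.
1) 1.2(1504) + 1.6(1092) + 0.75(425) = 3870.75
2) 1.0(1504) - 1.4(1223) = -208.20
3) 1.3(1504) + 0.7(1223) + 0.3(1092) + 0.3(425) = 3266.40
4) 1.4(1504) = 2105.60
5) 1.35(1504) + 1.75(425) + 0.2(1092) = 2992.55
6) 0.9(1504) - 1.6(1180) = -534.40
The largest value is 3870.75 plf from combination 1.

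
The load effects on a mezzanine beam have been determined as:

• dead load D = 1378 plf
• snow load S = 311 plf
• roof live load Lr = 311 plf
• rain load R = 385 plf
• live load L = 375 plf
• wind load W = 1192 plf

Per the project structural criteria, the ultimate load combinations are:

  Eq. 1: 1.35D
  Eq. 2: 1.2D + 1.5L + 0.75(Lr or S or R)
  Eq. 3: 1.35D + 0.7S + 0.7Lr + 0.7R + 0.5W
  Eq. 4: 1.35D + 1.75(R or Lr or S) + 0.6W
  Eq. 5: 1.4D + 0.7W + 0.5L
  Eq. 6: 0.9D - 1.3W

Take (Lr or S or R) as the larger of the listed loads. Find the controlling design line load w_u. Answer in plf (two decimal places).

(Lr or S or R) → R = 385 plf; (R or Lr or S) → R = 385 plf.
Eq. 1: 1.35(1378) = 1860.30
Eq. 2: 1.2(1378) + 1.5(375) + 0.75(385) = 1653.60 + 562.50 + 288.75 = 2504.85
Eq. 3: 1.35(1378) + 0.7(311) + 0.7(311) + 0.7(385) + 0.5(1192) = 1860.30 + 217.70 + 217.70 + 269.50 + 596.00 = 3161.20
Eq. 4: 1.35(1378) + 1.75(385) + 0.6(1192) = 1860.30 + 673.75 + 715.20 = 3249.25
Eq. 5: 1.4(1378) + 0.7(1192) + 0.5(375) = 1929.20 + 834.40 + 187.50 = 2951.10
Eq. 6: 0.9(1378) - 1.3(1192) = 1240.20 - 1549.60 = -309.40
Combination 4 governs: w_u = 3249.25 plf.

3249.25 plf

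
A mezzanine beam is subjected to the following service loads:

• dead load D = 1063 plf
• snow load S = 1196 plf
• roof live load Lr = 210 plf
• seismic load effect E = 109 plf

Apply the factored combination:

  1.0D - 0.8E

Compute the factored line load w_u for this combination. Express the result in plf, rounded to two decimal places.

975.80 plf

1.0(1063) - 0.8(109) = 1063.00 - 87.20 = 975.80
w_u = 975.80 plf.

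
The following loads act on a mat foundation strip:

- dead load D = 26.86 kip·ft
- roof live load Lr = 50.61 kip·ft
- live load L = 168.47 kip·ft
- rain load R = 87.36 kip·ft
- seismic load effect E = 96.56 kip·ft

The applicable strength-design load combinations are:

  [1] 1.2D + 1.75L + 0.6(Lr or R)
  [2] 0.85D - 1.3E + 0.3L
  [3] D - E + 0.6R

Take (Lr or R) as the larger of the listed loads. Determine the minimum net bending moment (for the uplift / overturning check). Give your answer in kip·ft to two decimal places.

(Lr or R) → R = 87.36 kip·ft.
[1] 1.2(26.86) + 1.75(168.47) + 0.6(87.36) = 379.47
[2] 0.85(26.86) - 1.3(96.56) + 0.3(168.47) = -52.16
[3] 1.0(26.86) - 1.0(96.56) + 0.6(87.36) = -17.28
Combination 2 gives the minimum: -52.16 kip·ft.

-52.16 kip·ft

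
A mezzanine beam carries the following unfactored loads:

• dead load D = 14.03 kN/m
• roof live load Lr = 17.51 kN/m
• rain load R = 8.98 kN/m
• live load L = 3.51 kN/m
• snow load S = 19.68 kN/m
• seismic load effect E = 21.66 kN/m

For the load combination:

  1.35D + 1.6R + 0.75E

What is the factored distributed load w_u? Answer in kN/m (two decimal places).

1.35(14.03) + 1.6(8.98) + 0.75(21.66) = 49.55
w_u = 49.55 kN/m.

49.55 kN/m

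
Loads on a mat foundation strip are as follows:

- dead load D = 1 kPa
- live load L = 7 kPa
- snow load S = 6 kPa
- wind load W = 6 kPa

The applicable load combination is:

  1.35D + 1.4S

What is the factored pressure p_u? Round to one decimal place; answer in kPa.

1.35(1) + 1.4(6) = 9.8
p_u = 9.8 kPa.

9.8 kPa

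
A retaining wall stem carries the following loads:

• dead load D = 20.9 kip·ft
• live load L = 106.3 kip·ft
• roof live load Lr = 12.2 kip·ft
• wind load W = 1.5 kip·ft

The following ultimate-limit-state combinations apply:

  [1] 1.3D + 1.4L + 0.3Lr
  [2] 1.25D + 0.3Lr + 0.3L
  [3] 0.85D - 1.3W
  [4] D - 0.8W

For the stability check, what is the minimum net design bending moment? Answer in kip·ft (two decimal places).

[1] 1.3(20.9) + 1.4(106.3) + 0.3(12.2) = 27.17 + 148.82 + 3.66 = 179.65
[2] 1.25(20.9) + 0.3(12.2) + 0.3(106.3) = 26.13 + 3.66 + 31.89 = 61.68
[3] 0.85(20.9) - 1.3(1.5) = 17.77 - 1.95 = 15.82
[4] 1.0(20.9) - 0.8(1.5) = 20.90 - 1.20 = 19.70
Combination 3 gives the minimum: 15.82 kip·ft.

15.82 kip·ft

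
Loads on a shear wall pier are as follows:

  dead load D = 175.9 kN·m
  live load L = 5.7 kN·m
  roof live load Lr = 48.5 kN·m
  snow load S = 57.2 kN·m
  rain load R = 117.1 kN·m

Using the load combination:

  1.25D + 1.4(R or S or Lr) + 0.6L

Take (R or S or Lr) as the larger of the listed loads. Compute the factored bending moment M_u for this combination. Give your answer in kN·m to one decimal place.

387.2 kN·m

(R or S or Lr) → R = 117.1 kN·m.
1.25(175.9) + 1.4(117.1) + 0.6(5.7) = 387.2
M_u = 387.2 kN·m.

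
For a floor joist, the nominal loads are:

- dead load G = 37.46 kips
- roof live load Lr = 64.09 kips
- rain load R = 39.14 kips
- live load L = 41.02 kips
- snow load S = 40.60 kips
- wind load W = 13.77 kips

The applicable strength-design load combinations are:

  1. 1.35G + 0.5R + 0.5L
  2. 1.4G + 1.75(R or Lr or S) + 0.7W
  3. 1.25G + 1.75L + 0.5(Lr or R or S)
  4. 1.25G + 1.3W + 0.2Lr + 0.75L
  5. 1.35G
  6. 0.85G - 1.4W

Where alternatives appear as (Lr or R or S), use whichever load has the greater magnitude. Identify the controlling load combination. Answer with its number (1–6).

Combination 2

(R or Lr or S) → Lr = 64.09 kips; (Lr or R or S) → Lr = 64.09 kips.
1. 1.35(37.46) + 0.5(39.14) + 0.5(41.02) = 50.57 + 19.57 + 20.51 = 90.65
2. 1.4(37.46) + 1.75(64.09) + 0.7(13.77) = 52.44 + 112.16 + 9.64 = 174.24
3. 1.25(37.46) + 1.75(41.02) + 0.5(64.09) = 150.66
4. 1.25(37.46) + 1.3(13.77) + 0.2(64.09) + 0.75(41.02) = 108.31
5. 1.35(37.46) = 50.57
6. 0.85(37.46) - 1.4(13.77) = 31.84 - 19.28 = 12.56
The largest value is 174.24 kips from combination 2.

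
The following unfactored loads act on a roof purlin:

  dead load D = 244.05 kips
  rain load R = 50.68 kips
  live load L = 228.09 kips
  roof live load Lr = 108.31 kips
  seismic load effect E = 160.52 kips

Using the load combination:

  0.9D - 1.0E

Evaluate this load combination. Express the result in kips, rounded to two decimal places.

59.13 kips

0.9(244.05) - 1.0(160.52) = 219.65 - 160.52 = 59.13
P_u = 59.13 kips.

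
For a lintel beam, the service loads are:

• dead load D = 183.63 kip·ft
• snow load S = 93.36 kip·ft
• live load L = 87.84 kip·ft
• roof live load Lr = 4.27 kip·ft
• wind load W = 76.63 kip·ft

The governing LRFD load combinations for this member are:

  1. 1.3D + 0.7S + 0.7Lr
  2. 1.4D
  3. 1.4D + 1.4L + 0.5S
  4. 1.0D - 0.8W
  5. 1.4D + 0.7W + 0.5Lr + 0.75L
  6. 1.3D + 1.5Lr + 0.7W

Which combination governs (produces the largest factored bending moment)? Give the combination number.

1. 1.3(183.63) + 0.7(93.36) + 0.7(4.27) = 238.72 + 65.35 + 2.99 = 307.06
2. 1.4(183.63) = 257.08
3. 1.4(183.63) + 1.4(87.84) + 0.5(93.36) = 257.08 + 122.98 + 46.68 = 426.74
4. 1.0(183.63) - 0.8(76.63) = 183.63 - 61.30 = 122.33
5. 1.4(183.63) + 0.7(76.63) + 0.5(4.27) + 0.75(87.84) = 257.08 + 53.64 + 2.14 + 65.88 = 378.74
6. 1.3(183.63) + 1.5(4.27) + 0.7(76.63) = 238.72 + 6.41 + 53.64 = 298.77
The largest value is 426.74 kip·ft from combination 3.

Combination 3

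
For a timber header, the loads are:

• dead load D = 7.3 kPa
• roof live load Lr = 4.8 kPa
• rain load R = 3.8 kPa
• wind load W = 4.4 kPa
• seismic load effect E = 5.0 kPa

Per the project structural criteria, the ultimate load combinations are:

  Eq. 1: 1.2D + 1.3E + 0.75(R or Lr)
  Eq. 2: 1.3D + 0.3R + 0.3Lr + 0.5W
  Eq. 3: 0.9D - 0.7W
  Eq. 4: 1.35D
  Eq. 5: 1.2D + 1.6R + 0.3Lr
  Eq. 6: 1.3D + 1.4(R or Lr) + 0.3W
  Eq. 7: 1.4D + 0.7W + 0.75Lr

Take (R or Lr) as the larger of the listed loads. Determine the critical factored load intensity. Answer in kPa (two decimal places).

(R or Lr) → Lr = 4.8 kPa.
Eq. 1: 1.2(7.3) + 1.3(5.0) + 0.75(4.8) = 8.76 + 6.50 + 3.60 = 18.86
Eq. 2: 1.3(7.3) + 0.3(3.8) + 0.3(4.8) + 0.5(4.4) = 9.49 + 1.14 + 1.44 + 2.20 = 14.27
Eq. 3: 0.9(7.3) - 0.7(4.4) = 6.57 - 3.08 = 3.49
Eq. 4: 1.35(7.3) = 9.86
Eq. 5: 1.2(7.3) + 1.6(3.8) + 0.3(4.8) = 8.76 + 6.08 + 1.44 = 16.28
Eq. 6: 1.3(7.3) + 1.4(4.8) + 0.3(4.4) = 9.49 + 6.72 + 1.32 = 17.53
Eq. 7: 1.4(7.3) + 0.7(4.4) + 0.75(4.8) = 10.22 + 3.08 + 3.60 = 16.90
Maximum is from combination 1.

18.86 kPa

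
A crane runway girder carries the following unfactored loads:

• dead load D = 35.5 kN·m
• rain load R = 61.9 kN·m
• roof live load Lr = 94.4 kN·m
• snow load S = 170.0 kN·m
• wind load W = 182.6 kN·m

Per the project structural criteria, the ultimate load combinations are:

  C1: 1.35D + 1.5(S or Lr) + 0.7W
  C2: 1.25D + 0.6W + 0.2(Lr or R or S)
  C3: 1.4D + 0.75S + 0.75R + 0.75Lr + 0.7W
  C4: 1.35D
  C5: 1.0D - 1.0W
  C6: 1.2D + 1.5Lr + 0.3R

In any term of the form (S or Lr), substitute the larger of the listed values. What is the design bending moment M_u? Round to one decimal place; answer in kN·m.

(S or Lr) → S = 170.0 kN·m; (Lr or R or S) → S = 170.0 kN·m.
C1: 1.35(35.5) + 1.5(170.0) + 0.7(182.6) = 430.7
C2: 1.25(35.5) + 0.6(182.6) + 0.2(170.0) = 187.9
C3: 1.4(35.5) + 0.75(170.0) + 0.75(61.9) + 0.75(94.4) + 0.7(182.6) = 422.2
C4: 1.35(35.5) = 47.9
C5: 1.0(35.5) - 1.0(182.6) = -147.1
C6: 1.2(35.5) + 1.5(94.4) + 0.3(61.9) = 202.8
Maximum is from combination 1.

430.7 kN·m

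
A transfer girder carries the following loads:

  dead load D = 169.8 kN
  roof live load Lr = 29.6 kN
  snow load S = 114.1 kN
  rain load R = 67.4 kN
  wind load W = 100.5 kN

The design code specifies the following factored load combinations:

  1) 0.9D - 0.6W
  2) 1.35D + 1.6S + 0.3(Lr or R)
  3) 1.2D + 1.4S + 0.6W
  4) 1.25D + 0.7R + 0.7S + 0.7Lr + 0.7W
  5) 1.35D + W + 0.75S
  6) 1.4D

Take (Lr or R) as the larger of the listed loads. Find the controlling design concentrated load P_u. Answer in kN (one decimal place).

(Lr or R) → R = 67.4 kN.
1) 0.9(169.8) - 0.6(100.5) = 152.8 - 60.3 = 92.5
2) 1.35(169.8) + 1.6(114.1) + 0.3(67.4) = 229.2 + 182.6 + 20.2 = 432.0
3) 1.2(169.8) + 1.4(114.1) + 0.6(100.5) = 203.8 + 159.7 + 60.3 = 423.8
4) 1.25(169.8) + 0.7(67.4) + 0.7(114.1) + 0.7(29.6) + 0.7(100.5) = 430.4
5) 1.35(169.8) + 1.0(100.5) + 0.75(114.1) = 229.2 + 100.5 + 85.6 = 415.3
6) 1.4(169.8) = 237.7
Maximum is from combination 2.

432.0 kN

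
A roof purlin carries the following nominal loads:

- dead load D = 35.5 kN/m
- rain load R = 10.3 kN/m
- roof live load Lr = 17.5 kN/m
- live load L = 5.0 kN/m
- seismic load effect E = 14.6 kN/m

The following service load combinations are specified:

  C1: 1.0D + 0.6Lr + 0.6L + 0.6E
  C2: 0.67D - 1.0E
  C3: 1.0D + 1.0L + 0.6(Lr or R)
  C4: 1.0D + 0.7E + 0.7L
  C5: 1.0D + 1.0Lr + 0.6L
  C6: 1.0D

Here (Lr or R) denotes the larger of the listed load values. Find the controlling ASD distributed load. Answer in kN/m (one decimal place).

57.8 kN/m

(Lr or R) → Lr = 17.5 kN/m.
C1: 1.0(35.5) + 0.6(17.5) + 0.6(5.0) + 0.6(14.6) = 35.5 + 10.5 + 3.0 + 8.8 = 57.8
C2: 0.67(35.5) - 1.0(14.6) = 23.8 - 14.6 = 9.2
C3: 1.0(35.5) + 1.0(5.0) + 0.6(17.5) = 35.5 + 5.0 + 10.5 = 51.0
C4: 1.0(35.5) + 0.7(14.6) + 0.7(5.0) = 35.5 + 10.2 + 3.5 = 49.2
C5: 1.0(35.5) + 1.0(17.5) + 0.6(5.0) = 35.5 + 17.5 + 3.0 = 56.0
C6: 1.0(35.5) = 35.5
The controlling combination is 1, giving 57.8 kN/m.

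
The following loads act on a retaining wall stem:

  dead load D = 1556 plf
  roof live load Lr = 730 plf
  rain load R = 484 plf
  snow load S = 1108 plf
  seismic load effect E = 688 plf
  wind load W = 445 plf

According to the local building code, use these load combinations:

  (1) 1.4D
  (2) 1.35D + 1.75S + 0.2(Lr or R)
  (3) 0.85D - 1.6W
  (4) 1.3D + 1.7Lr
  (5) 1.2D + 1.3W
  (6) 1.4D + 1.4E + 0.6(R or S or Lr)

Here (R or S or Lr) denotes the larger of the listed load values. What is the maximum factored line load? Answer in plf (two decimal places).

(Lr or R) → Lr = 730 plf; (R or S or Lr) → S = 1108 plf.
(1) 1.4(1556) = 2178.40
(2) 1.35(1556) + 1.75(1108) + 0.2(730) = 2100.60 + 1939.00 + 146.00 = 4185.60
(3) 0.85(1556) - 1.6(445) = 1322.60 - 712.00 = 610.60
(4) 1.3(1556) + 1.7(730) = 2022.80 + 1241.00 = 3263.80
(5) 1.2(1556) + 1.3(445) = 1867.20 + 578.50 = 2445.70
(6) 1.4(1556) + 1.4(688) + 0.6(1108) = 2178.40 + 963.20 + 664.80 = 3806.40
Combination 2 governs: w_u = 4185.60 plf.

4185.60 plf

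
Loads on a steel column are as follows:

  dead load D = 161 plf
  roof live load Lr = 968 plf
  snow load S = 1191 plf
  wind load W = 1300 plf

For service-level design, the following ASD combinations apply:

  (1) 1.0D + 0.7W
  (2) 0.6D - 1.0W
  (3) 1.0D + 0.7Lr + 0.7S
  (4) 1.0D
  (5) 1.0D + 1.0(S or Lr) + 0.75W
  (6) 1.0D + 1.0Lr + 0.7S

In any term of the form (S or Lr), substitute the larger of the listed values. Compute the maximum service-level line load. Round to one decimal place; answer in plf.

(S or Lr) → S = 1191 plf.
(1) 1.0(161) + 0.7(1300) = 161.0 + 910.0 = 1071.0
(2) 0.6(161) - 1.0(1300) = 96.6 - 1300.0 = -1203.4
(3) 1.0(161) + 0.7(968) + 0.7(1191) = 161.0 + 677.6 + 833.7 = 1672.3
(4) 1.0(161) = 161.0
(5) 1.0(161) + 1.0(1191) + 0.75(1300) = 161.0 + 1191.0 + 975.0 = 2327.0
(6) 1.0(161) + 1.0(968) + 0.7(1191) = 161.0 + 968.0 + 833.7 = 1962.7
Combination 5 governs: w = 2327.0 plf.

2327.0 plf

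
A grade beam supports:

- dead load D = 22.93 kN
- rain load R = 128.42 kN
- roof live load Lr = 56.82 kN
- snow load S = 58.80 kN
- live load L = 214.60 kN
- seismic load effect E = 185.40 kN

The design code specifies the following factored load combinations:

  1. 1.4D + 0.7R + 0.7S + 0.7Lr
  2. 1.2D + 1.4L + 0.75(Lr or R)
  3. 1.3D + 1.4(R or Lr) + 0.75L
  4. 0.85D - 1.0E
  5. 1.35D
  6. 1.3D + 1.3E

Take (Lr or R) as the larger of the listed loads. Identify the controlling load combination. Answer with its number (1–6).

Combination 2

(Lr or R) → R = 128.42 kN; (R or Lr) → R = 128.42 kN.
1. 1.4(22.93) + 0.7(128.42) + 0.7(58.80) + 0.7(56.82) = 202.93
2. 1.2(22.93) + 1.4(214.60) + 0.75(128.42) = 424.27
3. 1.3(22.93) + 1.4(128.42) + 0.75(214.60) = 29.81 + 179.79 + 160.95 = 370.55
4. 0.85(22.93) - 1.0(185.40) = 19.49 - 185.40 = -165.91
5. 1.35(22.93) = 30.96
6. 1.3(22.93) + 1.3(185.40) = 29.81 + 241.02 = 270.83
The largest value is 424.27 kN from combination 2.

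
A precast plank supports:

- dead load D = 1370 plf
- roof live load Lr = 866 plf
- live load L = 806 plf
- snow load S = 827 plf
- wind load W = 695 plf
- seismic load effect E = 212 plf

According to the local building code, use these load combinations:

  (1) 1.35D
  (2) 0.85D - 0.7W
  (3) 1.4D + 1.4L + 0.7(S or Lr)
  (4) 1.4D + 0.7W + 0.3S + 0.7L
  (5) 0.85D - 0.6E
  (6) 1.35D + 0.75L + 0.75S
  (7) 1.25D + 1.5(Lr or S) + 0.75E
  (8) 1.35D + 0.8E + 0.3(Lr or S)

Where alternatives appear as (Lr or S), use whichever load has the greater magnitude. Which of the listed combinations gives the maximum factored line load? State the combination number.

Combination 3

(S or Lr) → Lr = 866 plf; (Lr or S) → Lr = 866 plf.
(1) 1.35(1370) = 1849.5
(2) 0.85(1370) - 0.7(695) = 1164.5 - 486.5 = 678.0
(3) 1.4(1370) + 1.4(806) + 0.7(866) = 1918.0 + 1128.4 + 606.2 = 3652.6
(4) 1.4(1370) + 0.7(695) + 0.3(827) + 0.7(806) = 1918.0 + 486.5 + 248.1 + 564.2 = 3216.8
(5) 0.85(1370) - 0.6(212) = 1164.5 - 127.2 = 1037.3
(6) 1.35(1370) + 0.75(806) + 0.75(827) = 1849.5 + 604.5 + 620.3 = 3074.3
(7) 1.25(1370) + 1.5(866) + 0.75(212) = 1712.5 + 1299.0 + 159.0 = 3170.5
(8) 1.35(1370) + 0.8(212) + 0.3(866) = 1849.5 + 169.6 + 259.8 = 2278.9
The largest value is 3652.6 plf from combination 3.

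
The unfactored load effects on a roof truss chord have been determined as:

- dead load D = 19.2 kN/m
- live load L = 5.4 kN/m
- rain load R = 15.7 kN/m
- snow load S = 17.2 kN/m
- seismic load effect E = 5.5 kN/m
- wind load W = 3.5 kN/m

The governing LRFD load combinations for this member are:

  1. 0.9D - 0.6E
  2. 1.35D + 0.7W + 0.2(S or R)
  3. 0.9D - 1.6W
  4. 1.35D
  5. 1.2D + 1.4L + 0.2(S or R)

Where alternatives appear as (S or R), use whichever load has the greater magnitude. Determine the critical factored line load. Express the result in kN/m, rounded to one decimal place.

(S or R) → S = 17.2 kN/m.
1. 0.9(19.2) - 0.6(5.5) = 17.3 - 3.3 = 14.0
2. 1.35(19.2) + 0.7(3.5) + 0.2(17.2) = 25.9 + 2.5 + 3.4 = 31.8
3. 0.9(19.2) - 1.6(3.5) = 17.3 - 5.6 = 11.7
4. 1.35(19.2) = 25.9
5. 1.2(19.2) + 1.4(5.4) + 0.2(17.2) = 23.0 + 7.6 + 3.4 = 34.0
The controlling combination is 5, giving 34.0 kN/m.

34.0 kN/m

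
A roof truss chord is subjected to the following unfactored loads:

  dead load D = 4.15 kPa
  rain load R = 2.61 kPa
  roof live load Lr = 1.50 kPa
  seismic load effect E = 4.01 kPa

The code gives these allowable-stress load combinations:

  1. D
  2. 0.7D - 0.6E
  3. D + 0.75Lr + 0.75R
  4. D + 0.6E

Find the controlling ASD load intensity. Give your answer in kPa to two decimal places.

7.23 kPa

1. 1.0(4.15) = 4.15
2. 0.7(4.15) - 0.6(4.01) = 2.91 - 2.41 = 0.50
3. 1.0(4.15) + 0.75(1.50) + 0.75(2.61) = 7.23
4. 1.0(4.15) + 0.6(4.01) = 4.15 + 2.41 = 6.56
The controlling combination is 3, giving 7.23 kPa.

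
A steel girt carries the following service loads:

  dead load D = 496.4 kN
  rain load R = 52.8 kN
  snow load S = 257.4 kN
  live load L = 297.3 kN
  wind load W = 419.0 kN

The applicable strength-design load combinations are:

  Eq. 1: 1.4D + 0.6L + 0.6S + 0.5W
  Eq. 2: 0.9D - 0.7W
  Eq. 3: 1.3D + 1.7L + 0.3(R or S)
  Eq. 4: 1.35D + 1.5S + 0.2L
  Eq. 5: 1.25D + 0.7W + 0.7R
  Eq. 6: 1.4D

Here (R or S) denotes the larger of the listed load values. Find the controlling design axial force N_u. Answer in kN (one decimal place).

1237.3 kN

(R or S) → S = 257.4 kN.
Eq. 1: 1.4(496.4) + 0.6(297.3) + 0.6(257.4) + 0.5(419.0) = 695.0 + 178.4 + 154.4 + 209.5 = 1237.3
Eq. 2: 0.9(496.4) - 0.7(419.0) = 446.8 - 293.3 = 153.5
Eq. 3: 1.3(496.4) + 1.7(297.3) + 0.3(257.4) = 1228.0
Eq. 4: 1.35(496.4) + 1.5(257.4) + 0.2(297.3) = 670.1 + 386.1 + 59.5 = 1115.7
Eq. 5: 1.25(496.4) + 0.7(419.0) + 0.7(52.8) = 620.5 + 293.3 + 37.0 = 950.8
Eq. 6: 1.4(496.4) = 695.0
The controlling combination is 1, giving 1237.3 kN.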